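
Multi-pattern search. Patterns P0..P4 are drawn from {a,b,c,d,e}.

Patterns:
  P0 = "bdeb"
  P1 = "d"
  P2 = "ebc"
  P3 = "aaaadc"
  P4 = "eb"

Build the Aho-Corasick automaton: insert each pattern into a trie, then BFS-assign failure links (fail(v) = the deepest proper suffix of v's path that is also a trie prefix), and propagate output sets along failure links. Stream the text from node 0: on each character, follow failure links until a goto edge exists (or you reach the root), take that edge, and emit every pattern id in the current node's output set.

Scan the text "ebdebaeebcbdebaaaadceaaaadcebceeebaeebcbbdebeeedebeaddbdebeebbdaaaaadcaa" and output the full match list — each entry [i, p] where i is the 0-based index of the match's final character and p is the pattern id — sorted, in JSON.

Build:
Trie (insert patterns):
  n0 'ε': a→9 b→1 d→5 e→6
  n1 'b': d→2
  n2 'bd': e→3
  n3 'bde': b→4
  n4 'bdeb': ·  ←P0
  n5 'd': ·  ←P1
  n6 'e': b→7
  n7 'eb': c→8  ←P4
  n8 'ebc': ·  ←P2
  n9 'a': a→10
  n10 'aa': a→11
  n11 'aaa': a→12
  n12 'aaaa': d→13
  n13 'aaaad': c→14
  n14 'aaaadc': ·  ←P3

Failure links (BFS by depth):
  fail(1) 'b': from fail(0)=0 chase 'b': 0 ⇒ 0;  out=∅∪out(0)=∅
  fail(5) 'd': from fail(0)=0 chase 'd': 0 ⇒ 0;  out={1}∪out(0)={1}
  fail(6) 'e': from fail(0)=0 chase 'e': 0 ⇒ 0;  out=∅∪out(0)=∅
  fail(9) 'a': from fail(0)=0 chase 'a': 0 ⇒ 0;  out=∅∪out(0)=∅
  fail(2) 'bd': from fail(1)=0 chase 'd': 0 ⇒ 5;  out=∅∪out(5)={1}
  fail(7) 'eb': from fail(6)=0 chase 'b': 0 ⇒ 1;  out={4}∪out(1)={4}
  fail(10) 'aa': from fail(9)=0 chase 'a': 0 ⇒ 9;  out=∅∪out(9)=∅
  fail(3) 'bde': from fail(2)=5 chase 'e': 5→0 ⇒ 6;  out=∅∪out(6)=∅
  fail(8) 'ebc': from fail(7)=1 chase 'c': 1→0 ⇒ 0;  out={2}∪out(0)={2}
  fail(11) 'aaa': from fail(10)=9 chase 'a': 9 ⇒ 10;  out=∅∪out(10)=∅
  fail(4) 'bdeb': from fail(3)=6 chase 'b': 6 ⇒ 7;  out={0}∪out(7)={0,4}
  fail(12) 'aaaa': from fail(11)=10 chase 'a': 10 ⇒ 11;  out=∅∪out(11)=∅
  fail(13) 'aaaad': from fail(12)=11 chase 'd': 11→10→9→0 ⇒ 5;  out=∅∪out(5)={1}
  fail(14) 'aaaadc': from fail(13)=5 chase 'c': 5→0 ⇒ 0;  out={3}∪out(0)={3}

Text stream:
i=0 'e': node 0→6
i=1 'b': node 6→7  ** P4@[0:1]
i=2 'd': node 7→2 (via fail)  ** P1@[2:2]
i=3 'e': node 2→3
i=4 'b': node 3→4  ** P0@[1:4],P4@[3:4]
i=5 'a': node 4→9 (via fail)
i=6 'e': node 9→6 (via fail)
i=7 'e': node 6→6 (via fail)
i=8 'b': node 6→7  ** P4@[7:8]
i=9 'c': node 7→8  ** P2@[7:9]
i=10 'b': node 8→1 (via fail)
i=11 'd': node 1→2  ** P1@[11:11]
i=12 'e': node 2→3
i=13 'b': node 3→4  ** P0@[10:13],P4@[12:13]
i=14 'a': node 4→9 (via fail)
i=15 'a': node 9→10
i=16 'a': node 10→11
i=17 'a': node 11→12
i=18 'd': node 12→13  ** P1@[18:18]
i=19 'c': node 13→14  ** P3@[14:19]
i=20 'e': node 14→6 (via fail)
i=21 'a': node 6→9 (via fail)
i=22 'a': node 9→10
i=23 'a': node 10→11
i=24 'a': node 11→12
i=25 'd': node 12→13  ** P1@[25:25]
i=26 'c': node 13→14  ** P3@[21:26]
i=27 'e': node 14→6 (via fail)
i=28 'b': node 6→7  ** P4@[27:28]
i=29 'c': node 7→8  ** P2@[27:29]
i=30 'e': node 8→6 (via fail)
i=31 'e': node 6→6 (via fail)
i=32 'e': node 6→6 (via fail)
i=33 'b': node 6→7  ** P4@[32:33]
i=34 'a': node 7→9 (via fail)
i=35 'e': node 9→6 (via fail)
i=36 'e': node 6→6 (via fail)
i=37 'b': node 6→7  ** P4@[36:37]
i=38 'c': node 7→8  ** P2@[36:38]
i=39 'b': node 8→1 (via fail)
i=40 'b': node 1→1 (via fail)
i=41 'd': node 1→2  ** P1@[41:41]
i=42 'e': node 2→3
i=43 'b': node 3→4  ** P0@[40:43],P4@[42:43]
i=44 'e': node 4→6 (via fail)
i=45 'e': node 6→6 (via fail)
i=46 'e': node 6→6 (via fail)
i=47 'd': node 6→5 (via fail)  ** P1@[47:47]
i=48 'e': node 5→6 (via fail)
i=49 'b': node 6→7  ** P4@[48:49]
i=50 'e': node 7→6 (via fail)
i=51 'a': node 6→9 (via fail)
i=52 'd': node 9→5 (via fail)  ** P1@[52:52]
i=53 'd': node 5→5 (via fail)  ** P1@[53:53]
i=54 'b': node 5→1 (via fail)
i=55 'd': node 1→2  ** P1@[55:55]
i=56 'e': node 2→3
i=57 'b': node 3→4  ** P0@[54:57],P4@[56:57]
i=58 'e': node 4→6 (via fail)
i=59 'e': node 6→6 (via fail)
i=60 'b': node 6→7  ** P4@[59:60]
i=61 'b': node 7→1 (via fail)
i=62 'd': node 1→2  ** P1@[62:62]
i=63 'a': node 2→9 (via fail)
i=64 'a': node 9→10
i=65 'a': node 10→11
i=66 'a': node 11→12
i=67 'a': node 12→12 (via fail)
i=68 'd': node 12→13  ** P1@[68:68]
i=69 'c': node 13→14  ** P3@[64:69]
i=70 'a': node 14→9 (via fail)
i=71 'a': node 9→10

Result: [[1,4],[2,1],[4,0],[4,4],[8,4],[9,2],[11,1],[13,0],[13,4],[18,1],[19,3],[25,1],[26,3],[28,4],[29,2],[33,4],[37,4],[38,2],[41,1],[43,0],[43,4],[47,1],[49,4],[52,1],[53,1],[55,1],[57,0],[57,4],[60,4],[62,1],[68,1],[69,3]]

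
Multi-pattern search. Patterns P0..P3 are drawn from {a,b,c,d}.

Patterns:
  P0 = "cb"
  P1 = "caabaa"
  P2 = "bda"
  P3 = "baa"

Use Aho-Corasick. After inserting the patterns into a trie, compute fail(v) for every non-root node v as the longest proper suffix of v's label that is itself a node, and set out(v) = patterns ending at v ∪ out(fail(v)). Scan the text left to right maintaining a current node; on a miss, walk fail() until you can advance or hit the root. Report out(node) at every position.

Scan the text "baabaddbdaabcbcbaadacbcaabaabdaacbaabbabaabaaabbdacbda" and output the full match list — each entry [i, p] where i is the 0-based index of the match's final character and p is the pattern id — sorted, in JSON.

Build automaton:
Trie (insert patterns):
  n0 'ε': b→8 c→1
  n1 'c': a→3 b→2
  n2 'cb': ·  [P0 ends]
  n3 'ca': a→4
  n4 'caa': b→5
  n5 'caab': a→6
  n6 'caaba': a→7
  n7 'caabaa': ·  [P1 ends]
  n8 'b': a→11 d→9
  n9 'bd': a→10
  n10 'bda': ·  [P2 ends]
  n11 'ba': a→12
  n12 'baa': ·  [P3 ends]

Failure links (BFS by depth):
  fail(1) 'c': from fail(0)=0 chase 'c': 0 ⇒ 0;  out=∅∪out(0)=∅
  fail(8) 'b': from fail(0)=0 chase 'b': 0 ⇒ 0;  out=∅∪out(0)=∅
  fail(2) 'cb': from fail(1)=0 chase 'b': 0 ⇒ 8;  out={0}∪out(8)={0}
  fail(3) 'ca': from fail(1)=0 chase 'a': 0 ⇒ 0;  out=∅∪out(0)=∅
  fail(9) 'bd': from fail(8)=0 chase 'd': 0 ⇒ 0;  out=∅∪out(0)=∅
  fail(11) 'ba': from fail(8)=0 chase 'a': 0 ⇒ 0;  out=∅∪out(0)=∅
  fail(4) 'caa': from fail(3)=0 chase 'a': 0 ⇒ 0;  out=∅∪out(0)=∅
  fail(10) 'bda': from fail(9)=0 chase 'a': 0 ⇒ 0;  out={2}∪out(0)={2}
  fail(12) 'baa': from fail(11)=0 chase 'a': 0 ⇒ 0;  out={3}∪out(0)={3}
  fail(5) 'caab': from fail(4)=0 chase 'b': 0 ⇒ 8;  out=∅∪out(8)=∅
  fail(6) 'caaba': from fail(5)=8 chase 'a': 8 ⇒ 11;  out=∅∪out(11)=∅
  fail(7) 'caabaa': from fail(6)=11 chase 'a': 11 ⇒ 12;  out={1}∪out(12)={1,3}

Scan:
i=0 'b': node 0→8
i=1 'a': node 8→11
i=2 'a': node 11→12  emit P3@[0:2]
i=3 'b': node 12→8 (fail-walked)
i=4 'a': node 8→11
i=5 'd': node 11→0 (fail-walked)
i=6 'd': node 0→0
i=7 'b': node 0→8
i=8 'd': node 8→9
i=9 'a': node 9→10  emit P2@[7:9]
i=10 'a': node 10→0 (fail-walked)
i=11 'b': node 0→8
i=12 'c': node 8→1 (fail-walked)
i=13 'b': node 1→2  emit P0@[12:13]
i=14 'c': node 2→1 (fail-walked)
i=15 'b': node 1→2  emit P0@[14:15]
i=16 'a': node 2→11 (fail-walked)
i=17 'a': node 11→12  emit P3@[15:17]
i=18 'd': node 12→0 (fail-walked)
i=19 'a': node 0→0
i=20 'c': node 0→1
i=21 'b': node 1→2  emit P0@[20:21]
i=22 'c': node 2→1 (fail-walked)
i=23 'a': node 1→3
i=24 'a': node 3→4
i=25 'b': node 4→5
i=26 'a': node 5→6
i=27 'a': node 6→7  emit P1@[22:27],P3@[25:27]
i=28 'b': node 7→8 (fail-walked)
i=29 'd': node 8→9
i=30 'a': node 9→10  emit P2@[28:30]
i=31 'a': node 10→0 (fail-walked)
i=32 'c': node 0→1
i=33 'b': node 1→2  emit P0@[32:33]
i=34 'a': node 2→11 (fail-walked)
i=35 'a': node 11→12  emit P3@[33:35]
i=36 'b': node 12→8 (fail-walked)
i=37 'b': node 8→8 (fail-walked)
i=38 'a': node 8→11
i=39 'b': node 11→8 (fail-walked)
i=40 'a': node 8→11
i=41 'a': node 11→12  emit P3@[39:41]
i=42 'b': node 12→8 (fail-walked)
i=43 'a': node 8→11
i=44 'a': node 11→12  emit P3@[42:44]
i=45 'a': node 12→0 (fail-walked)
i=46 'b': node 0→8
i=47 'b': node 8→8 (fail-walked)
i=48 'd': node 8→9
i=49 'a': node 9→10  emit P2@[47:49]
i=50 'c': node 10→1 (fail-walked)
i=51 'b': node 1→2  emit P0@[50:51]
i=52 'd': node 2→9 (fail-walked)
i=53 'a': node 9→10  emit P2@[51:53]

Result: [[2,3],[9,2],[13,0],[15,0],[17,3],[21,0],[27,1],[27,3],[30,2],[33,0],[35,3],[41,3],[44,3],[49,2],[51,0],[53,2]]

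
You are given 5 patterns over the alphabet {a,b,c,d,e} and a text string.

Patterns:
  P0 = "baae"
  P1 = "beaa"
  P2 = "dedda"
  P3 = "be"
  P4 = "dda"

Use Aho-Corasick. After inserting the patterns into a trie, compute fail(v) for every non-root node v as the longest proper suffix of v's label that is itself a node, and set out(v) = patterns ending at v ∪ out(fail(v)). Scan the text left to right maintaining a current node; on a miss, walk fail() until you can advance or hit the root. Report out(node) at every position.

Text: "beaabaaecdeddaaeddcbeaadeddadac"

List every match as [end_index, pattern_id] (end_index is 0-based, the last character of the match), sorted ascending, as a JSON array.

Build:
Trie (insert patterns):
  n0 'ε': b→1 d→8
  n1 'b': a→2 e→5
  n2 'ba': a→3
  n3 'baa': e→4
  n4 'baae': ·  [P0 ends]
  n5 'be': a→6  [P3 ends]
  n6 'bea': a→7
  n7 'beaa': ·  [P1 ends]
  n8 'd': d→13 e→9
  n9 'de': d→10
  n10 'ded': d→11
  n11 'dedd': a→12
  n12 'dedda': ·  [P2 ends]
  n13 'dd': a→14
  n14 'dda': ·  [P4 ends]

BFS fail/out derivation:
  n1('b'): parent n0 fail=0; on 'b' 0 → fail=0;  out ∅∪∅=∅
  n8('d'): parent n0 fail=0; on 'd' 0 → fail=0;  out ∅∪∅=∅
  n2('ba'): parent n1 fail=0; on 'a' 0 → fail=0;  out ∅∪∅=∅
  n5('be'): parent n1 fail=0; on 'e' 0 → fail=0;  out {3}∪∅={3}
  n9('de'): parent n8 fail=0; on 'e' 0 → fail=0;  out ∅∪∅=∅
  n13('dd'): parent n8 fail=0; on 'd' 0 → fail=8;  out ∅∪∅=∅
  n3('baa'): parent n2 fail=0; on 'a' 0 → fail=0;  out ∅∪∅=∅
  n6('bea'): parent n5 fail=0; on 'a' 0 → fail=0;  out ∅∪∅=∅
  n10('ded'): parent n9 fail=0; on 'd' 0 → fail=8;  out ∅∪∅=∅
  n14('dda'): parent n13 fail=8; on 'a' 8→0 → fail=0;  out {4}∪∅={4}
  n4('baae'): parent n3 fail=0; on 'e' 0 → fail=0;  out {0}∪∅={0}
  n7('beaa'): parent n6 fail=0; on 'a' 0 → fail=0;  out {1}∪∅={1}
  n11('dedd'): parent n10 fail=8; on 'd' 8 → fail=13;  out ∅∪∅=∅
  n12('dedda'): parent n11 fail=13; on 'a' 13 → fail=14;  out {2}∪{4}={2,4}

Text stream:
i=0 'b': node 0→1
i=1 'e': node 1→5  emit P3@[0:1]
i=2 'a': node 5→6
i=3 'a': node 6→7  emit P1@[0:3]
i=4 'b': node 7→1 (fail-walked)
i=5 'a': node 1→2
i=6 'a': node 2→3
i=7 'e': node 3→4  emit P0@[4:7]
i=8 'c': node 4→0 (fail-walked)
i=9 'd': node 0→8
i=10 'e': node 8→9
i=11 'd': node 9→10
i=12 'd': node 10→11
i=13 'a': node 11→12  emit P2@[9:13],P4@[11:13]
i=14 'a': node 12→0 (fail-walked)
i=15 'e': node 0→0
i=16 'd': node 0→8
i=17 'd': node 8→13
i=18 'c': node 13→0 (fail-walked)
i=19 'b': node 0→1
i=20 'e': node 1→5  emit P3@[19:20]
i=21 'a': node 5→6
i=22 'a': node 6→7  emit P1@[19:22]
i=23 'd': node 7→8 (fail-walked)
i=24 'e': node 8→9
i=25 'd': node 9→10
i=26 'd': node 10→11
i=27 'a': node 11→12  emit P2@[23:27],P4@[25:27]
i=28 'd': node 12→8 (fail-walked)
i=29 'a': node 8→0 (fail-walked)
i=30 'c': node 0→0

All matches (sorted): [[1,3],[3,1],[7,0],[13,2],[13,4],[20,3],[22,1],[27,2],[27,4]]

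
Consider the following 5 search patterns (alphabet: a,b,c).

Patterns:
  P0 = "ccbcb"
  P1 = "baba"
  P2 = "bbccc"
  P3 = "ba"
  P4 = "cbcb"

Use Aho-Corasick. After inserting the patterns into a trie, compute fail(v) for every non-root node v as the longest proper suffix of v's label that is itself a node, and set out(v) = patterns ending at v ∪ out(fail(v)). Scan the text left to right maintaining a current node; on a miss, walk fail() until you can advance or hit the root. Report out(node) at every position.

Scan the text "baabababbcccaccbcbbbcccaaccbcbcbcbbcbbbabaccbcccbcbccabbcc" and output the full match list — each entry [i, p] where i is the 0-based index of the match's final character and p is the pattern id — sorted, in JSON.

Construct AC machine:
Trie (insert patterns):
  0='ε' goto b→6 c→1
  1='c' goto b→14 c→2
  2='cc' goto b→3
  3='ccb' goto c→4
  4='ccbc' goto b→5
  5='ccbcb' goto ·  [P0 ends]
  6='b' goto a→7 b→10
  7='ba' goto b→8  [P3 ends]
  8='bab' goto a→9
  9='baba' goto ·  [P1 ends]
  10='bb' goto c→11
  11='bbc' goto c→12
  12='bbcc' goto c→13
  13='bbccc' goto ·  [P2 ends]
  14='cb' goto c→15
  15='cbc' goto b→16
  16='cbcb' goto ·  [P4 ends]

Failure links (BFS by depth):
  fail(1) 'c': from fail(0)=0 chase 'c': 0 ⇒ 0;  out=∅∪out(0)=∅
  fail(6) 'b': from fail(0)=0 chase 'b': 0 ⇒ 0;  out=∅∪out(0)=∅
  fail(2) 'cc': from fail(1)=0 chase 'c': 0 ⇒ 1;  out=∅∪out(1)=∅
  fail(7) 'ba': from fail(6)=0 chase 'a': 0 ⇒ 0;  out={3}∪out(0)={3}
  fail(10) 'bb': from fail(6)=0 chase 'b': 0 ⇒ 6;  out=∅∪out(6)=∅
  fail(14) 'cb': from fail(1)=0 chase 'b': 0 ⇒ 6;  out=∅∪out(6)=∅
  fail(3) 'ccb': from fail(2)=1 chase 'b': 1 ⇒ 14;  out=∅∪out(14)=∅
  fail(8) 'bab': from fail(7)=0 chase 'b': 0 ⇒ 6;  out=∅∪out(6)=∅
  fail(11) 'bbc': from fail(10)=6 chase 'c': 6→0 ⇒ 1;  out=∅∪out(1)=∅
  fail(15) 'cbc': from fail(14)=6 chase 'c': 6→0 ⇒ 1;  out=∅∪out(1)=∅
  fail(4) 'ccbc': from fail(3)=14 chase 'c': 14 ⇒ 15;  out=∅∪out(15)=∅
  fail(9) 'baba': from fail(8)=6 chase 'a': 6 ⇒ 7;  out={1}∪out(7)={1,3}
  fail(12) 'bbcc': from fail(11)=1 chase 'c': 1 ⇒ 2;  out=∅∪out(2)=∅
  fail(16) 'cbcb': from fail(15)=1 chase 'b': 1 ⇒ 14;  out={4}∪out(14)={4}
  fail(5) 'ccbcb': from fail(4)=15 chase 'b': 15 ⇒ 16;  out={0}∪out(16)={0,4}
  fail(13) 'bbccc': from fail(12)=2 chase 'c': 2→1 ⇒ 2;  out={2}∪out(2)={2}

Text stream:
[0] read 'b'  n0⇒n6
[1] read 'a'  n6⇒n7  emit P3@[0:1]
[2] read 'a'  n7⇒n0 ·f
[3] read 'b'  n0⇒n6
[4] read 'a'  n6⇒n7  emit P3@[3:4]
[5] read 'b'  n7⇒n8
[6] read 'a'  n8⇒n9  emit P1@[3:6],P3@[5:6]
[7] read 'b'  n9⇒n8 ·f
[8] read 'b'  n8⇒n10 ·f
[9] read 'c'  n10⇒n11
[10] read 'c'  n11⇒n12
[11] read 'c'  n12⇒n13  emit P2@[7:11]
[12] read 'a'  n13⇒n0 ·f
[13] read 'c'  n0⇒n1
[14] read 'c'  n1⇒n2
[15] read 'b'  n2⇒n3
[16] read 'c'  n3⇒n4
[17] read 'b'  n4⇒n5  emit P0@[13:17],P4@[14:17]
[18] read 'b'  n5⇒n10 ·f
[19] read 'b'  n10⇒n10 ·f
[20] read 'c'  n10⇒n11
[21] read 'c'  n11⇒n12
[22] read 'c'  n12⇒n13  emit P2@[18:22]
[23] read 'a'  n13⇒n0 ·f
[24] read 'a'  n0⇒n0
[25] read 'c'  n0⇒n1
[26] read 'c'  n1⇒n2
[27] read 'b'  n2⇒n3
[28] read 'c'  n3⇒n4
[29] read 'b'  n4⇒n5  emit P0@[25:29],P4@[26:29]
[30] read 'c'  n5⇒n15 ·f
[31] read 'b'  n15⇒n16  emit P4@[28:31]
[32] read 'c'  n16⇒n15 ·f
[33] read 'b'  n15⇒n16  emit P4@[30:33]
[34] read 'b'  n16⇒n10 ·f
[35] read 'c'  n10⇒n11
[36] read 'b'  n11⇒n14 ·f
[37] read 'b'  n14⇒n10 ·f
[38] read 'b'  n10⇒n10 ·f
[39] read 'a'  n10⇒n7 ·f  emit P3@[38:39]
[40] read 'b'  n7⇒n8
[41] read 'a'  n8⇒n9  emit P1@[38:41],P3@[40:41]
[42] read 'c'  n9⇒n1 ·f
[43] read 'c'  n1⇒n2
[44] read 'b'  n2⇒n3
[45] read 'c'  n3⇒n4
[46] read 'c'  n4⇒n2 ·f
[47] read 'c'  n2⇒n2 ·f
[48] read 'b'  n2⇒n3
[49] read 'c'  n3⇒n4
[50] read 'b'  n4⇒n5  emit P0@[46:50],P4@[47:50]
[51] read 'c'  n5⇒n15 ·f
[52] read 'c'  n15⇒n2 ·f
[53] read 'a'  n2⇒n0 ·f
[54] read 'b'  n0⇒n6
[55] read 'b'  n6⇒n10
[56] read 'c'  n10⇒n11
[57] read 'c'  n11⇒n12

Matches: [[1,3],[4,3],[6,1],[6,3],[11,2],[17,0],[17,4],[22,2],[29,0],[29,4],[31,4],[33,4],[39,3],[41,1],[41,3],[50,0],[50,4]]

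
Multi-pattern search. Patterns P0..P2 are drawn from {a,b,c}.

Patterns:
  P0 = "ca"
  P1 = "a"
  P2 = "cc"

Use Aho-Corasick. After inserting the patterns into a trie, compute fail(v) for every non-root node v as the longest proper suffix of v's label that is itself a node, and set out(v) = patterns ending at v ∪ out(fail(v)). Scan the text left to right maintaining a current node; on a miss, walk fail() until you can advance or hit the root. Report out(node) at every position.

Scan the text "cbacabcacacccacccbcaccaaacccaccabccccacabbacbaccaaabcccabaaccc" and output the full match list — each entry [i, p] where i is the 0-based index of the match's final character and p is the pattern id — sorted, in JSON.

Build automaton:
Trie (insert patterns):
  n0 'ε': a→3 c→1
  n1 'c': a→2 c→4
  n2 'ca': ·  [P0 ends]
  n3 'a': ·  [P1 ends]
  n4 'cc': ·  [P2 ends]

BFS fail/out derivation:
  fail(1) 'c': from fail(0)=0 chase 'c': 0 ⇒ 0;  out=∅∪out(0)=∅
  fail(3) 'a': from fail(0)=0 chase 'a': 0 ⇒ 0;  out={1}∪out(0)={1}
  fail(2) 'ca': from fail(1)=0 chase 'a': 0 ⇒ 3;  out={0}∪out(3)={0,1}
  fail(4) 'cc': from fail(1)=0 chase 'c': 0 ⇒ 1;  out={2}∪out(1)={2}

Text stream:
pos 0 'c': at 1
pos 1 'b': at 0 ·f
pos 2 'a': at 3  ** P1@[2:2]
pos 3 'c': at 1 ·f
pos 4 'a': at 2  ** P0@[3:4],P1@[4:4]
pos 5 'b': at 0 ·f
pos 6 'c': at 1
pos 7 'a': at 2  ** P0@[6:7],P1@[7:7]
pos 8 'c': at 1 ·f
pos 9 'a': at 2  ** P0@[8:9],P1@[9:9]
pos 10 'c': at 1 ·f
pos 11 'c': at 4  ** P2@[10:11]
pos 12 'c': at 4 ·f  ** P2@[11:12]
pos 13 'a': at 2 ·f  ** P0@[12:13],P1@[13:13]
pos 14 'c': at 1 ·f
pos 15 'c': at 4  ** P2@[14:15]
pos 16 'c': at 4 ·f  ** P2@[15:16]
pos 17 'b': at 0 ·f
pos 18 'c': at 1
pos 19 'a': at 2  ** P0@[18:19],P1@[19:19]
pos 20 'c': at 1 ·f
pos 21 'c': at 4  ** P2@[20:21]
pos 22 'a': at 2 ·f  ** P0@[21:22],P1@[22:22]
pos 23 'a': at 3 ·f  ** P1@[23:23]
pos 24 'a': at 3 ·f  ** P1@[24:24]
pos 25 'c': at 1 ·f
pos 26 'c': at 4  ** P2@[25:26]
pos 27 'c': at 4 ·f  ** P2@[26:27]
pos 28 'a': at 2 ·f  ** P0@[27:28],P1@[28:28]
pos 29 'c': at 1 ·f
pos 30 'c': at 4  ** P2@[29:30]
pos 31 'a': at 2 ·f  ** P0@[30:31],P1@[31:31]
pos 32 'b': at 0 ·f
pos 33 'c': at 1
pos 34 'c': at 4  ** P2@[33:34]
pos 35 'c': at 4 ·f  ** P2@[34:35]
pos 36 'c': at 4 ·f  ** P2@[35:36]
pos 37 'a': at 2 ·f  ** P0@[36:37],P1@[37:37]
pos 38 'c': at 1 ·f
pos 39 'a': at 2  ** P0@[38:39],P1@[39:39]
pos 40 'b': at 0 ·f
pos 41 'b': at 0
pos 42 'a': at 3  ** P1@[42:42]
pos 43 'c': at 1 ·f
pos 44 'b': at 0 ·f
pos 45 'a': at 3  ** P1@[45:45]
pos 46 'c': at 1 ·f
pos 47 'c': at 4  ** P2@[46:47]
pos 48 'a': at 2 ·f  ** P0@[47:48],P1@[48:48]
pos 49 'a': at 3 ·f  ** P1@[49:49]
pos 50 'a': at 3 ·f  ** P1@[50:50]
pos 51 'b': at 0 ·f
pos 52 'c': at 1
pos 53 'c': at 4  ** P2@[52:53]
pos 54 'c': at 4 ·f  ** P2@[53:54]
pos 55 'a': at 2 ·f  ** P0@[54:55],P1@[55:55]
pos 56 'b': at 0 ·f
pos 57 'a': at 3  ** P1@[57:57]
pos 58 'a': at 3 ·f  ** P1@[58:58]
pos 59 'c': at 1 ·f
pos 60 'c': at 4  ** P2@[59:60]
pos 61 'c': at 4 ·f  ** P2@[60:61]

All matches (sorted): [[2,1],[4,0],[4,1],[7,0],[7,1],[9,0],[9,1],[11,2],[12,2],[13,0],[13,1],[15,2],[16,2],[19,0],[19,1],[21,2],[22,0],[22,1],[23,1],[24,1],[26,2],[27,2],[28,0],[28,1],[30,2],[31,0],[31,1],[34,2],[35,2],[36,2],[37,0],[37,1],[39,0],[39,1],[42,1],[45,1],[47,2],[48,0],[48,1],[49,1],[50,1],[53,2],[54,2],[55,0],[55,1],[57,1],[58,1],[60,2],[61,2]]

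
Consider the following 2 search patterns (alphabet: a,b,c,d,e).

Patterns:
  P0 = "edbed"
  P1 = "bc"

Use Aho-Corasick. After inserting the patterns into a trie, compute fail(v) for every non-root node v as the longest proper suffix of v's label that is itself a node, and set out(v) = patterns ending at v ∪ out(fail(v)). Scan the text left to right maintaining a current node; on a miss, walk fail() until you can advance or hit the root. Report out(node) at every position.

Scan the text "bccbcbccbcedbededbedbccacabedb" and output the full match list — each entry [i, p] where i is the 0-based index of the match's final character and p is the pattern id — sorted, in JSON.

Build automaton:
Trie nodes:
  0='ε' goto b→6 e→1
  1='e' goto d→2
  2='ed' goto b→3
  3='edb' goto e→4
  4='edbe' goto d→5
  5='edbed' goto ·  ←P0
  6='b' goto c→7
  7='bc' goto ·  ←P1

BFS fail/out derivation:
  n1('e'): parent n0 fail=0; on 'e' 0 → fail=0;  out ∅∪∅=∅
  n6('b'): parent n0 fail=0; on 'b' 0 → fail=0;  out ∅∪∅=∅
  n2('ed'): parent n1 fail=0; on 'd' 0 → fail=0;  out ∅∪∅=∅
  n7('bc'): parent n6 fail=0; on 'c' 0 → fail=0;  out {1}∪∅={1}
  n3('edb'): parent n2 fail=0; on 'b' 0 → fail=6;  out ∅∪∅=∅
  n4('edbe'): parent n3 fail=6; on 'e' 6→0 → fail=1;  out ∅∪∅=∅
  n5('edbed'): parent n4 fail=1; on 'd' 1 → fail=2;  out {0}∪∅={0}

Text stream:
i=0 'b': node 0→6
i=1 'c': node 6→7  emit P1@[0:1]
i=2 'c': node 7→0 (fail-walked)
i=3 'b': node 0→6
i=4 'c': node 6→7  emit P1@[3:4]
i=5 'b': node 7→6 (fail-walked)
i=6 'c': node 6→7  emit P1@[5:6]
i=7 'c': node 7→0 (fail-walked)
i=8 'b': node 0→6
i=9 'c': node 6→7  emit P1@[8:9]
i=10 'e': node 7→1 (fail-walked)
i=11 'd': node 1→2
i=12 'b': node 2→3
i=13 'e': node 3→4
i=14 'd': node 4→5  emit P0@[10:14]
i=15 'e': node 5→1 (fail-walked)
i=16 'd': node 1→2
i=17 'b': node 2→3
i=18 'e': node 3→4
i=19 'd': node 4→5  emit P0@[15:19]
i=20 'b': node 5→3 (fail-walked)
i=21 'c': node 3→7 (fail-walked)  emit P1@[20:21]
i=22 'c': node 7→0 (fail-walked)
i=23 'a': node 0→0
i=24 'c': node 0→0
i=25 'a': node 0→0
i=26 'b': node 0→6
i=27 'e': node 6→1 (fail-walked)
i=28 'd': node 1→2
i=29 'b': node 2→3

Matches: [[1,1],[4,1],[6,1],[9,1],[14,0],[19,0],[21,1]]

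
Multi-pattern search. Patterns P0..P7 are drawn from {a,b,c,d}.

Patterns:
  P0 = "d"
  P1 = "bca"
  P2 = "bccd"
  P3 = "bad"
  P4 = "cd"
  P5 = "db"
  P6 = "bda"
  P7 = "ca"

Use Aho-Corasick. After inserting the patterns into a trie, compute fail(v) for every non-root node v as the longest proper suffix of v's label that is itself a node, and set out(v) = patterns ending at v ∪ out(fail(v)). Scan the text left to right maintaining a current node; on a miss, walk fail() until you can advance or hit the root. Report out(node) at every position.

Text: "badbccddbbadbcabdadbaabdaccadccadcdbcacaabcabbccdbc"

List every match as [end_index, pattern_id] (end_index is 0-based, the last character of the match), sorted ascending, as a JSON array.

Build automaton:
Trie (insert patterns):
  0='ε' goto b→2 c→9 d→1
  1='d' goto b→11  ←P0
  2='b' goto a→7 c→3 d→12
  3='bc' goto a→4 c→5
  4='bca' goto ·  ←P1
  5='bcc' goto d→6
  6='bccd' goto ·  ←P2
  7='ba' goto d→8
  8='bad' goto ·  ←P3
  9='c' goto a→14 d→10
  10='cd' goto ·  ←P4
  11='db' goto ·  ←P5
  12='bd' goto a→13
  13='bda' goto ·  ←P6
  14='ca' goto ·  ←P7

Failure links (BFS by depth):
  fail(1) 'd': from fail(0)=0 chase 'd': 0 ⇒ 0;  out={0}∪out(0)={0}
  fail(2) 'b': from fail(0)=0 chase 'b': 0 ⇒ 0;  out=∅∪out(0)=∅
  fail(9) 'c': from fail(0)=0 chase 'c': 0 ⇒ 0;  out=∅∪out(0)=∅
  fail(3) 'bc': from fail(2)=0 chase 'c': 0 ⇒ 9;  out=∅∪out(9)=∅
  fail(7) 'ba': from fail(2)=0 chase 'a': 0 ⇒ 0;  out=∅∪out(0)=∅
  fail(10) 'cd': from fail(9)=0 chase 'd': 0 ⇒ 1;  out={4}∪out(1)={0,4}
  fail(11) 'db': from fail(1)=0 chase 'b': 0 ⇒ 2;  out={5}∪out(2)={5}
  fail(12) 'bd': from fail(2)=0 chase 'd': 0 ⇒ 1;  out=∅∪out(1)={0}
  fail(14) 'ca': from fail(9)=0 chase 'a': 0 ⇒ 0;  out={7}∪out(0)={7}
  fail(4) 'bca': from fail(3)=9 chase 'a': 9 ⇒ 14;  out={1}∪out(14)={1,7}
  fail(5) 'bcc': from fail(3)=9 chase 'c': 9→0 ⇒ 9;  out=∅∪out(9)=∅
  fail(8) 'bad': from fail(7)=0 chase 'd': 0 ⇒ 1;  out={3}∪out(1)={0,3}
  fail(13) 'bda': from fail(12)=1 chase 'a': 1→0 ⇒ 0;  out={6}∪out(0)={6}
  fail(6) 'bccd': from fail(5)=9 chase 'd': 9 ⇒ 10;  out={2}∪out(10)={0,2,4}

Scan:
[0] read 'b'  n0⇒n2
[1] read 'a'  n2⇒n7
[2] read 'd'  n7⇒n8  → match P0@[2:2],P3@[0:2]
[3] read 'b'  n8⇒n11 (fail-walked)  → match P5@[2:3]
[4] read 'c'  n11⇒n3 (fail-walked)
[5] read 'c'  n3⇒n5
[6] read 'd'  n5⇒n6  → match P0@[6:6],P2@[3:6],P4@[5:6]
[7] read 'd'  n6⇒n1 (fail-walked)  → match P0@[7:7]
[8] read 'b'  n1⇒n11  → match P5@[7:8]
[9] read 'b'  n11⇒n2 (fail-walked)
[10] read 'a'  n2⇒n7
[11] read 'd'  n7⇒n8  → match P0@[11:11],P3@[9:11]
[12] read 'b'  n8⇒n11 (fail-walked)  → match P5@[11:12]
[13] read 'c'  n11⇒n3 (fail-walked)
[14] read 'a'  n3⇒n4  → match P1@[12:14],P7@[13:14]
[15] read 'b'  n4⇒n2 (fail-walked)
[16] read 'd'  n2⇒n12  → match P0@[16:16]
[17] read 'a'  n12⇒n13  → match P6@[15:17]
[18] read 'd'  n13⇒n1 (fail-walked)  → match P0@[18:18]
[19] read 'b'  n1⇒n11  → match P5@[18:19]
[20] read 'a'  n11⇒n7 (fail-walked)
[21] read 'a'  n7⇒n0 (fail-walked)
[22] read 'b'  n0⇒n2
[23] read 'd'  n2⇒n12  → match P0@[23:23]
[24] read 'a'  n12⇒n13  → match P6@[22:24]
[25] read 'c'  n13⇒n9 (fail-walked)
[26] read 'c'  n9⇒n9 (fail-walked)
[27] read 'a'  n9⇒n14  → match P7@[26:27]
[28] read 'd'  n14⇒n1 (fail-walked)  → match P0@[28:28]
[29] read 'c'  n1⇒n9 (fail-walked)
[30] read 'c'  n9⇒n9 (fail-walked)
[31] read 'a'  n9⇒n14  → match P7@[30:31]
[32] read 'd'  n14⇒n1 (fail-walked)  → match P0@[32:32]
[33] read 'c'  n1⇒n9 (fail-walked)
[34] read 'd'  n9⇒n10  → match P0@[34:34],P4@[33:34]
[35] read 'b'  n10⇒n11 (fail-walked)  → match P5@[34:35]
[36] read 'c'  n11⇒n3 (fail-walked)
[37] read 'a'  n3⇒n4  → match P1@[35:37],P7@[36:37]
[38] read 'c'  n4⇒n9 (fail-walked)
[39] read 'a'  n9⇒n14  → match P7@[38:39]
[40] read 'a'  n14⇒n0 (fail-walked)
[41] read 'b'  n0⇒n2
[42] read 'c'  n2⇒n3
[43] read 'a'  n3⇒n4  → match P1@[41:43],P7@[42:43]
[44] read 'b'  n4⇒n2 (fail-walked)
[45] read 'b'  n2⇒n2 (fail-walked)
[46] read 'c'  n2⇒n3
[47] read 'c'  n3⇒n5
[48] read 'd'  n5⇒n6  → match P0@[48:48],P2@[45:48],P4@[47:48]
[49] read 'b'  n6⇒n11 (fail-walked)  → match P5@[48:49]
[50] read 'c'  n11⇒n3 (fail-walked)

All matches (sorted): [[2,0],[2,3],[3,5],[6,0],[6,2],[6,4],[7,0],[8,5],[11,0],[11,3],[12,5],[14,1],[14,7],[16,0],[17,6],[18,0],[19,5],[23,0],[24,6],[27,7],[28,0],[31,7],[32,0],[34,0],[34,4],[35,5],[37,1],[37,7],[39,7],[43,1],[43,7],[48,0],[48,2],[48,4],[49,5]]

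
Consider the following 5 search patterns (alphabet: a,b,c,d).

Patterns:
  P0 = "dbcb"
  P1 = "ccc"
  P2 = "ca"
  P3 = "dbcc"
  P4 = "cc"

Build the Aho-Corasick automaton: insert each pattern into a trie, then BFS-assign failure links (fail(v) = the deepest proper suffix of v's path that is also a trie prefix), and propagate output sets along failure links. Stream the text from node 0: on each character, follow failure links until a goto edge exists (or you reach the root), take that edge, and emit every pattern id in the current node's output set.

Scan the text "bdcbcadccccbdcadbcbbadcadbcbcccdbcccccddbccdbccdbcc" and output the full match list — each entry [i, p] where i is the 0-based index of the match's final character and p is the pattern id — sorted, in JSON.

Build:
Trie (insert patterns):
  0='ε' goto c→5 d→1
  1='d' goto b→2
  2='db' goto c→3
  3='dbc' goto b→4 c→9
  4='dbcb' goto ·  [P0 ends]
  5='c' goto a→8 c→6
  6='cc' goto c→7  [P4 ends]
  7='ccc' goto ·  [P1 ends]
  8='ca' goto ·  [P2 ends]
  9='dbcc' goto ·  [P3 ends]

Failure links (BFS by depth):
  n1('d'): parent n0 fail=0; on 'd' 0 → fail=0;  out ∅∪∅=∅
  n5('c'): parent n0 fail=0; on 'c' 0 → fail=0;  out ∅∪∅=∅
  n2('db'): parent n1 fail=0; on 'b' 0 → fail=0;  out ∅∪∅=∅
  n6('cc'): parent n5 fail=0; on 'c' 0 → fail=5;  out {4}∪∅={4}
  n8('ca'): parent n5 fail=0; on 'a' 0 → fail=0;  out {2}∪∅={2}
  n3('dbc'): parent n2 fail=0; on 'c' 0 → fail=5;  out ∅∪∅=∅
  n7('ccc'): parent n6 fail=5; on 'c' 5 → fail=6;  out {1}∪{4}={1,4}
  n4('dbcb'): parent n3 fail=5; on 'b' 5→0 → fail=0;  out {0}∪∅={0}
  n9('dbcc'): parent n3 fail=5; on 'c' 5 → fail=6;  out {3}∪{4}={3,4}

Text stream:
[0] read 'b'  n0⇒n0
[1] read 'd'  n0⇒n1
[2] read 'c'  n1⇒n5 (via fail)
[3] read 'b'  n5⇒n0 (via fail)
[4] read 'c'  n0⇒n5
[5] read 'a'  n5⇒n8  ** P2@[4:5]
[6] read 'd'  n8⇒n1 (via fail)
[7] read 'c'  n1⇒n5 (via fail)
[8] read 'c'  n5⇒n6  ** P4@[7:8]
[9] read 'c'  n6⇒n7  ** P1@[7:9],P4@[8:9]
[10] read 'c'  n7⇒n7 (via fail)  ** P1@[8:10],P4@[9:10]
[11] read 'b'  n7⇒n0 (via fail)
[12] read 'd'  n0⇒n1
[13] read 'c'  n1⇒n5 (via fail)
[14] read 'a'  n5⇒n8  ** P2@[13:14]
[15] read 'd'  n8⇒n1 (via fail)
[16] read 'b'  n1⇒n2
[17] read 'c'  n2⇒n3
[18] read 'b'  n3⇒n4  ** P0@[15:18]
[19] read 'b'  n4⇒n0 (via fail)
[20] read 'a'  n0⇒n0
[21] read 'd'  n0⇒n1
[22] read 'c'  n1⇒n5 (via fail)
[23] read 'a'  n5⇒n8  ** P2@[22:23]
[24] read 'd'  n8⇒n1 (via fail)
[25] read 'b'  n1⇒n2
[26] read 'c'  n2⇒n3
[27] read 'b'  n3⇒n4  ** P0@[24:27]
[28] read 'c'  n4⇒n5 (via fail)
[29] read 'c'  n5⇒n6  ** P4@[28:29]
[30] read 'c'  n6⇒n7  ** P1@[28:30],P4@[29:30]
[31] read 'd'  n7⇒n1 (via fail)
[32] read 'b'  n1⇒n2
[33] read 'c'  n2⇒n3
[34] read 'c'  n3⇒n9  ** P3@[31:34],P4@[33:34]
[35] read 'c'  n9⇒n7 (via fail)  ** P1@[33:35],P4@[34:35]
[36] read 'c'  n7⇒n7 (via fail)  ** P1@[34:36],P4@[35:36]
[37] read 'c'  n7⇒n7 (via fail)  ** P1@[35:37],P4@[36:37]
[38] read 'd'  n7⇒n1 (via fail)
[39] read 'd'  n1⇒n1 (via fail)
[40] read 'b'  n1⇒n2
[41] read 'c'  n2⇒n3
[42] read 'c'  n3⇒n9  ** P3@[39:42],P4@[41:42]
[43] read 'd'  n9⇒n1 (via fail)
[44] read 'b'  n1⇒n2
[45] read 'c'  n2⇒n3
[46] read 'c'  n3⇒n9  ** P3@[43:46],P4@[45:46]
[47] read 'd'  n9⇒n1 (via fail)
[48] read 'b'  n1⇒n2
[49] read 'c'  n2⇒n3
[50] read 'c'  n3⇒n9  ** P3@[47:50],P4@[49:50]

All matches (sorted): [[5,2],[8,4],[9,1],[9,4],[10,1],[10,4],[14,2],[18,0],[23,2],[27,0],[29,4],[30,1],[30,4],[34,3],[34,4],[35,1],[35,4],[36,1],[36,4],[37,1],[37,4],[42,3],[42,4],[46,3],[46,4],[50,3],[50,4]]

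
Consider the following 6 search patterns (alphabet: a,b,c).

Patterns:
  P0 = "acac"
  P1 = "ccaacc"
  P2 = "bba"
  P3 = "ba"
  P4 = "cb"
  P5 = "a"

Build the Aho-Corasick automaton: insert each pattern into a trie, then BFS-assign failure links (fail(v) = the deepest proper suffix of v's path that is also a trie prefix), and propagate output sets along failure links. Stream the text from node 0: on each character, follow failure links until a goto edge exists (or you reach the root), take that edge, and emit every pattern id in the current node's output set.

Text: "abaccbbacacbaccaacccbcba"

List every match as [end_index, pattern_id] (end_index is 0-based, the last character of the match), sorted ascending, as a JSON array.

Construct AC machine:
Trie (insert patterns):
  n0 'ε': a→1 b→11 c→5
  n1 'a': c→2  ←P5
  n2 'ac': a→3
  n3 'aca': c→4
  n4 'acac': ·  ←P0
  n5 'c': b→15 c→6
  n6 'cc': a→7
  n7 'cca': a→8
  n8 'ccaa': c→9
  n9 'ccaac': c→10
  n10 'ccaacc': ·  ←P1
  n11 'b': a→14 b→12
  n12 'bb': a→13
  n13 'bba': ·  ←P2
  n14 'ba': ·  ←P3
  n15 'cb': ·  ←P4

BFS fail/out derivation:
  fail(1) 'a': from fail(0)=0 chase 'a': 0 ⇒ 0;  out={5}∪out(0)={5}
  fail(5) 'c': from fail(0)=0 chase 'c': 0 ⇒ 0;  out=∅∪out(0)=∅
  fail(11) 'b': from fail(0)=0 chase 'b': 0 ⇒ 0;  out=∅∪out(0)=∅
  fail(2) 'ac': from fail(1)=0 chase 'c': 0 ⇒ 5;  out=∅∪out(5)=∅
  fail(6) 'cc': from fail(5)=0 chase 'c': 0 ⇒ 5;  out=∅∪out(5)=∅
  fail(12) 'bb': from fail(11)=0 chase 'b': 0 ⇒ 11;  out=∅∪out(11)=∅
  fail(14) 'ba': from fail(11)=0 chase 'a': 0 ⇒ 1;  out={3}∪out(1)={3,5}
  fail(15) 'cb': from fail(5)=0 chase 'b': 0 ⇒ 11;  out={4}∪out(11)={4}
  fail(3) 'aca': from fail(2)=5 chase 'a': 5→0 ⇒ 1;  out=∅∪out(1)={5}
  fail(7) 'cca': from fail(6)=5 chase 'a': 5→0 ⇒ 1;  out=∅∪out(1)={5}
  fail(13) 'bba': from fail(12)=11 chase 'a': 11 ⇒ 14;  out={2}∪out(14)={2,3,5}
  fail(4) 'acac': from fail(3)=1 chase 'c': 1 ⇒ 2;  out={0}∪out(2)={0}
  fail(8) 'ccaa': from fail(7)=1 chase 'a': 1→0 ⇒ 1;  out=∅∪out(1)={5}
  fail(9) 'ccaac': from fail(8)=1 chase 'c': 1 ⇒ 2;  out=∅∪out(2)=∅
  fail(10) 'ccaacc': from fail(9)=2 chase 'c': 2→5 ⇒ 6;  out={1}∪out(6)={1}

Text stream:
pos 0 'a': at 1  ** P5@[0:0]
pos 1 'b': at 11 (fail-walked)
pos 2 'a': at 14  ** P3@[1:2],P5@[2:2]
pos 3 'c': at 2 (fail-walked)
pos 4 'c': at 6 (fail-walked)
pos 5 'b': at 15 (fail-walked)  ** P4@[4:5]
pos 6 'b': at 12 (fail-walked)
pos 7 'a': at 13  ** P2@[5:7],P3@[6:7],P5@[7:7]
pos 8 'c': at 2 (fail-walked)
pos 9 'a': at 3  ** P5@[9:9]
pos 10 'c': at 4  ** P0@[7:10]
pos 11 'b': at 15 (fail-walked)  ** P4@[10:11]
pos 12 'a': at 14 (fail-walked)  ** P3@[11:12],P5@[12:12]
pos 13 'c': at 2 (fail-walked)
pos 14 'c': at 6 (fail-walked)
pos 15 'a': at 7  ** P5@[15:15]
pos 16 'a': at 8  ** P5@[16:16]
pos 17 'c': at 9
pos 18 'c': at 10  ** P1@[13:18]
pos 19 'c': at 6 (fail-walked)
pos 20 'b': at 15 (fail-walked)  ** P4@[19:20]
pos 21 'c': at 5 (fail-walked)
pos 22 'b': at 15  ** P4@[21:22]
pos 23 'a': at 14 (fail-walked)  ** P3@[22:23],P5@[23:23]

Result: [[0,5],[2,3],[2,5],[5,4],[7,2],[7,3],[7,5],[9,5],[10,0],[11,4],[12,3],[12,5],[15,5],[16,5],[18,1],[20,4],[22,4],[23,3],[23,5]]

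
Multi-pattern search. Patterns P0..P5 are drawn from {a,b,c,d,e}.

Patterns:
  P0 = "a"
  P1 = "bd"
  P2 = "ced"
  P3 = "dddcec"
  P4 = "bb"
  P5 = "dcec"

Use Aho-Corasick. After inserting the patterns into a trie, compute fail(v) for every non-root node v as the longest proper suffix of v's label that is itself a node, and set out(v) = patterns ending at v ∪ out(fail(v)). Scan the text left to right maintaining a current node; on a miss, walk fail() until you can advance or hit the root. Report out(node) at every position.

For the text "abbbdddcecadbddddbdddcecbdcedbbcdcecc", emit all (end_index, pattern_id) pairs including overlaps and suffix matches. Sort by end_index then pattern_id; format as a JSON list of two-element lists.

Build:
Trie nodes:
  0='ε' goto a→1 b→2 c→4 d→7
  1='a' goto ·  [P0 ends]
  2='b' goto b→13 d→3
  3='bd' goto ·  [P1 ends]
  4='c' goto e→5
  5='ce' goto d→6
  6='ced' goto ·  [P2 ends]
  7='d' goto c→14 d→8
  8='dd' goto d→9
  9='ddd' goto c→10
  10='dddc' goto e→11
  11='dddce' goto c→12
  12='dddcec' goto ·  [P3 ends]
  13='bb' goto ·  [P4 ends]
  14='dc' goto e→15
  15='dce' goto c→16
  16='dcec' goto ·  [P5 ends]

Failure links (BFS by depth):
  n1('a'): parent n0 fail=0; on 'a' 0 → fail=0;  out {0}∪∅={0}
  n2('b'): parent n0 fail=0; on 'b' 0 → fail=0;  out ∅∪∅=∅
  n4('c'): parent n0 fail=0; on 'c' 0 → fail=0;  out ∅∪∅=∅
  n7('d'): parent n0 fail=0; on 'd' 0 → fail=0;  out ∅∪∅=∅
  n3('bd'): parent n2 fail=0; on 'd' 0 → fail=7;  out {1}∪∅={1}
  n5('ce'): parent n4 fail=0; on 'e' 0 → fail=0;  out ∅∪∅=∅
  n8('dd'): parent n7 fail=0; on 'd' 0 → fail=7;  out ∅∪∅=∅
  n13('bb'): parent n2 fail=0; on 'b' 0 → fail=2;  out {4}∪∅={4}
  n14('dc'): parent n7 fail=0; on 'c' 0 → fail=4;  out ∅∪∅=∅
  n6('ced'): parent n5 fail=0; on 'd' 0 → fail=7;  out {2}∪∅={2}
  n9('ddd'): parent n8 fail=7; on 'd' 7 → fail=8;  out ∅∪∅=∅
  n15('dce'): parent n14 fail=4; on 'e' 4 → fail=5;  out ∅∪∅=∅
  n10('dddc'): parent n9 fail=8; on 'c' 8→7 → fail=14;  out ∅∪∅=∅
  n16('dcec'): parent n15 fail=5; on 'c' 5→0 → fail=4;  out {5}∪∅={5}
  n11('dddce'): parent n10 fail=14; on 'e' 14 → fail=15;  out ∅∪∅=∅
  n12('dddcec'): parent n11 fail=15; on 'c' 15 → fail=16;  out {3}∪{5}={3,5}

Run:
[0] read 'a'  n0⇒n1  emit P0@[0:0]
[1] read 'b'  n1⇒n2 (via fail)
[2] read 'b'  n2⇒n13  emit P4@[1:2]
[3] read 'b'  n13⇒n13 (via fail)  emit P4@[2:3]
[4] read 'd'  n13⇒n3 (via fail)  emit P1@[3:4]
[5] read 'd'  n3⇒n8 (via fail)
[6] read 'd'  n8⇒n9
[7] read 'c'  n9⇒n10
[8] read 'e'  n10⇒n11
[9] read 'c'  n11⇒n12  emit P3@[4:9],P5@[6:9]
[10] read 'a'  n12⇒n1 (via fail)  emit P0@[10:10]
[11] read 'd'  n1⇒n7 (via fail)
[12] read 'b'  n7⇒n2 (via fail)
[13] read 'd'  n2⇒n3  emit P1@[12:13]
[14] read 'd'  n3⇒n8 (via fail)
[15] read 'd'  n8⇒n9
[16] read 'd'  n9⇒n9 (via fail)
[17] read 'b'  n9⇒n2 (via fail)
[18] read 'd'  n2⇒n3  emit P1@[17:18]
[19] read 'd'  n3⇒n8 (via fail)
[20] read 'd'  n8⇒n9
[21] read 'c'  n9⇒n10
[22] read 'e'  n10⇒n11
[23] read 'c'  n11⇒n12  emit P3@[18:23],P5@[20:23]
[24] read 'b'  n12⇒n2 (via fail)
[25] read 'd'  n2⇒n3  emit P1@[24:25]
[26] read 'c'  n3⇒n14 (via fail)
[27] read 'e'  n14⇒n15
[28] read 'd'  n15⇒n6 (via fail)  emit P2@[26:28]
[29] read 'b'  n6⇒n2 (via fail)
[30] read 'b'  n2⇒n13  emit P4@[29:30]
[31] read 'c'  n13⇒n4 (via fail)
[32] read 'd'  n4⇒n7 (via fail)
[33] read 'c'  n7⇒n14
[34] read 'e'  n14⇒n15
[35] read 'c'  n15⇒n16  emit P5@[32:35]
[36] read 'c'  n16⇒n4 (via fail)

All matches (sorted): [[0,0],[2,4],[3,4],[4,1],[9,3],[9,5],[10,0],[13,1],[18,1],[23,3],[23,5],[25,1],[28,2],[30,4],[35,5]]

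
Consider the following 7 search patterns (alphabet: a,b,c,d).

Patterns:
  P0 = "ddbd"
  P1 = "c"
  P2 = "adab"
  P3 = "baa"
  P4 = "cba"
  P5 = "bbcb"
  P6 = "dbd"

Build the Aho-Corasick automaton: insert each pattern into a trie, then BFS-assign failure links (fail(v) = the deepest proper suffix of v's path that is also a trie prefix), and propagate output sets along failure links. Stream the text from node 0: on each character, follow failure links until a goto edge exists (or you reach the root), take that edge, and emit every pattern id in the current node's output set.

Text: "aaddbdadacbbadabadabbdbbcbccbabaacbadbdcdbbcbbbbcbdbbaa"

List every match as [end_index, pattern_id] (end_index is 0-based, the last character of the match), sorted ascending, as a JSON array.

Build:
Trie nodes:
  n0 'ε': a→6 b→10 c→5 d→1
  n1 'd': b→18 d→2
  n2 'dd': b→3
  n3 'ddb': d→4
  n4 'ddbd': ·  [P0 ends]
  n5 'c': b→13  [P1 ends]
  n6 'a': d→7
  n7 'ad': a→8
  n8 'ada': b→9
  n9 'adab': ·  [P2 ends]
  n10 'b': a→11 b→15
  n11 'ba': a→12
  n12 'baa': ·  [P3 ends]
  n13 'cb': a→14
  n14 'cba': ·  [P4 ends]
  n15 'bb': c→16
  n16 'bbc': b→17
  n17 'bbcb': ·  [P5 ends]
  n18 'db': d→19
  n19 'dbd': ·  [P6 ends]

Failure links (BFS by depth):
  fail(1) 'd': from fail(0)=0 chase 'd': 0 ⇒ 0;  out=∅∪out(0)=∅
  fail(5) 'c': from fail(0)=0 chase 'c': 0 ⇒ 0;  out={1}∪out(0)={1}
  fail(6) 'a': from fail(0)=0 chase 'a': 0 ⇒ 0;  out=∅∪out(0)=∅
  fail(10) 'b': from fail(0)=0 chase 'b': 0 ⇒ 0;  out=∅∪out(0)=∅
  fail(2) 'dd': from fail(1)=0 chase 'd': 0 ⇒ 1;  out=∅∪out(1)=∅
  fail(7) 'ad': from fail(6)=0 chase 'd': 0 ⇒ 1;  out=∅∪out(1)=∅
  fail(11) 'ba': from fail(10)=0 chase 'a': 0 ⇒ 6;  out=∅∪out(6)=∅
  fail(13) 'cb': from fail(5)=0 chase 'b': 0 ⇒ 10;  out=∅∪out(10)=∅
  fail(15) 'bb': from fail(10)=0 chase 'b': 0 ⇒ 10;  out=∅∪out(10)=∅
  fail(18) 'db': from fail(1)=0 chase 'b': 0 ⇒ 10;  out=∅∪out(10)=∅
  fail(3) 'ddb': from fail(2)=1 chase 'b': 1 ⇒ 18;  out=∅∪out(18)=∅
  fail(8) 'ada': from fail(7)=1 chase 'a': 1→0 ⇒ 6;  out=∅∪out(6)=∅
  fail(12) 'baa': from fail(11)=6 chase 'a': 6→0 ⇒ 6;  out={3}∪out(6)={3}
  fail(14) 'cba': from fail(13)=10 chase 'a': 10 ⇒ 11;  out={4}∪out(11)={4}
  fail(16) 'bbc': from fail(15)=10 chase 'c': 10→0 ⇒ 5;  out=∅∪out(5)={1}
  fail(19) 'dbd': from fail(18)=10 chase 'd': 10→0 ⇒ 1;  out={6}∪out(1)={6}
  fail(4) 'ddbd': from fail(3)=18 chase 'd': 18 ⇒ 19;  out={0}∪out(19)={0,6}
  fail(9) 'adab': from fail(8)=6 chase 'b': 6→0 ⇒ 10;  out={2}∪out(10)={2}
  fail(17) 'bbcb': from fail(16)=5 chase 'b': 5 ⇒ 13;  out={5}∪out(13)={5}

Run:
[0] read 'a'  n0⇒n6
[1] read 'a'  n6⇒n6 (via fail)
[2] read 'd'  n6⇒n7
[3] read 'd'  n7⇒n2 (via fail)
[4] read 'b'  n2⇒n3
[5] read 'd'  n3⇒n4  emit P0@[2:5],P6@[3:5]
[6] read 'a'  n4⇒n6 (via fail)
[7] read 'd'  n6⇒n7
[8] read 'a'  n7⇒n8
[9] read 'c'  n8⇒n5 (via fail)  emit P1@[9:9]
[10] read 'b'  n5⇒n13
[11] read 'b'  n13⇒n15 (via fail)
[12] read 'a'  n15⇒n11 (via fail)
[13] read 'd'  n11⇒n7 (via fail)
[14] read 'a'  n7⇒n8
[15] read 'b'  n8⇒n9  emit P2@[12:15]
[16] read 'a'  n9⇒n11 (via fail)
[17] read 'd'  n11⇒n7 (via fail)
[18] read 'a'  n7⇒n8
[19] read 'b'  n8⇒n9  emit P2@[16:19]
[20] read 'b'  n9⇒n15 (via fail)
[21] read 'd'  n15⇒n1 (via fail)
[22] read 'b'  n1⇒n18
[23] read 'b'  n18⇒n15 (via fail)
[24] read 'c'  n15⇒n16  emit P1@[24:24]
[25] read 'b'  n16⇒n17  emit P5@[22:25]
[26] read 'c'  n17⇒n5 (via fail)  emit P1@[26:26]
[27] read 'c'  n5⇒n5 (via fail)  emit P1@[27:27]
[28] read 'b'  n5⇒n13
[29] read 'a'  n13⇒n14  emit P4@[27:29]
[30] read 'b'  n14⇒n10 (via fail)
[31] read 'a'  n10⇒n11
[32] read 'a'  n11⇒n12  emit P3@[30:32]
[33] read 'c'  n12⇒n5 (via fail)  emit P1@[33:33]
[34] read 'b'  n5⇒n13
[35] read 'a'  n13⇒n14  emit P4@[33:35]
[36] read 'd'  n14⇒n7 (via fail)
[37] read 'b'  n7⇒n18 (via fail)
[38] read 'd'  n18⇒n19  emit P6@[36:38]
[39] read 'c'  n19⇒n5 (via fail)  emit P1@[39:39]
[40] read 'd'  n5⇒n1 (via fail)
[41] read 'b'  n1⇒n18
[42] read 'b'  n18⇒n15 (via fail)
[43] read 'c'  n15⇒n16  emit P1@[43:43]
[44] read 'b'  n16⇒n17  emit P5@[41:44]
[45] read 'b'  n17⇒n15 (via fail)
[46] read 'b'  n15⇒n15 (via fail)
[47] read 'b'  n15⇒n15 (via fail)
[48] read 'c'  n15⇒n16  emit P1@[48:48]
[49] read 'b'  n16⇒n17  emit P5@[46:49]
[50] read 'd'  n17⇒n1 (via fail)
[51] read 'b'  n1⇒n18
[52] read 'b'  n18⇒n15 (via fail)
[53] read 'a'  n15⇒n11 (via fail)
[54] read 'a'  n11⇒n12  emit P3@[52:54]

All matches (sorted): [[5,0],[5,6],[9,1],[15,2],[19,2],[24,1],[25,5],[26,1],[27,1],[29,4],[32,3],[33,1],[35,4],[38,6],[39,1],[43,1],[44,5],[48,1],[49,5],[54,3]]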